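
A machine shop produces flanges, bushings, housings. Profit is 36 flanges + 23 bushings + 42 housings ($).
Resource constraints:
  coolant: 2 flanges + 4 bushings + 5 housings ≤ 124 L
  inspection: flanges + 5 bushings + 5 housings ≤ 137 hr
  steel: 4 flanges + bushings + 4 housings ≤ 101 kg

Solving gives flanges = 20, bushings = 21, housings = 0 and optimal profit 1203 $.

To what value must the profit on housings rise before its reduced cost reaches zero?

48

At the optimum: coolant uses 124 of 124 (binding); inspection uses 125 of 137 (slack = 12); steel uses 101 of 101 (binding).
Slack constraints have shadow price 0 (complementary slackness).
From A_Bᵀ y = c: 2·y_coolant + 4·y_steel = 36; 4·y_coolant + 1·y_steel = 23.
This yields shadow prices y_coolant = 4, y_steel = 7.
housings enters the basis when its profit ≥ yᵀa₃ = 4·5 + 7·4 = 48.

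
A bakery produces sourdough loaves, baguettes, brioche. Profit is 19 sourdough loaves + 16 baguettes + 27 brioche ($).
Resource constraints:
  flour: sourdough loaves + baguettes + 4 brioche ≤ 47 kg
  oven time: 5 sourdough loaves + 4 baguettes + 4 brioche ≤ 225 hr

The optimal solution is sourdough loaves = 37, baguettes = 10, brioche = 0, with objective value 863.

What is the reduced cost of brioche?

At the optimum: flour uses 47 of 47 (binding); oven time uses 225 of 225 (binding).
From A_Bᵀ y = c: 1·y_flour + 5·y_oven time = 19; 1·y_flour + 4·y_oven time = 16.
This yields shadow prices y_flour = 4, y_oven time = 3.
Reduced cost of brioche: c₃ − yᵀa₃ = 27 − (4·4 + 3·4) = 27 − 28 = -1.

-1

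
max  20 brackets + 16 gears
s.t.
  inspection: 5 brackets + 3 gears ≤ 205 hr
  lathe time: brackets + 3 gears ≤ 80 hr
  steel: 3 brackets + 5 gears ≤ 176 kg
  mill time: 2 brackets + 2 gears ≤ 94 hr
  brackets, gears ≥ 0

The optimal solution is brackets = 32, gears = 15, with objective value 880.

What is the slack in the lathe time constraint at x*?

3

lathe time used = 1·32 + 3·15 = 77; slack = 80 − 77 = 3.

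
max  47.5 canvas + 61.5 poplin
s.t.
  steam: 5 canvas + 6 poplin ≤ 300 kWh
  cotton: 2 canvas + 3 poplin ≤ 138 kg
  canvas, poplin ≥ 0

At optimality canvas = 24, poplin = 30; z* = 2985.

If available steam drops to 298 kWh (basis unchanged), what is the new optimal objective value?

Both steam and cotton are binding at x*.
Dual feasibility on the basic columns requires 5·y_steam + 2·y_cotton = 47.5, 6·y_steam + 3·y_cotton = 61.5.
Solving: y_steam = 6.5, y_cotton = 7.5.
Δz = y_steam·Δb = 6.5 × (-2) = -13, so new z* = 2985 − 13 = 2972.

2972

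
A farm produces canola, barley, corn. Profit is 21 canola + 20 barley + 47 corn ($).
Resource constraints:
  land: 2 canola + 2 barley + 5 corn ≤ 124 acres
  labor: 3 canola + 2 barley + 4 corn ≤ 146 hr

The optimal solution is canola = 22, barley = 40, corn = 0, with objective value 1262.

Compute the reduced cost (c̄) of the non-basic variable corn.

At the optimum: land uses 124 of 124 (binding); labor uses 146 of 146 (binding).
From A_Bᵀ y = c: 2·y_land + 3·y_labor = 21; 2·y_land + 2·y_labor = 20.
→ y_land = 9 and y_labor = 1.
Reduced cost of corn: c₃ − yᵀa₃ = 47 − (9·5 + 1·4) = 47 − 49 = -2.

-2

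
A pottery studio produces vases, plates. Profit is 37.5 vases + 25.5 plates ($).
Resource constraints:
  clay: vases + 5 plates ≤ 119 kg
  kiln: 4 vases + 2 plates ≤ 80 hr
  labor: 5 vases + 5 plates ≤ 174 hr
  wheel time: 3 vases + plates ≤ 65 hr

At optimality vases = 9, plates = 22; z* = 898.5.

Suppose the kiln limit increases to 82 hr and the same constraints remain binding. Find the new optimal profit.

916.5

At the optimum: clay uses 119 of 119 (binding); kiln uses 80 of 80 (binding); labor uses 155 of 174 (slack = 19); wheel time uses 49 of 65 (slack = 16).
Since labor, wheel time are not tight, their duals are 0.
Dual feasibility on the basic columns requires 1·y_clay + 4·y_kiln = 37.5, 5·y_clay + 2·y_kiln = 25.5.
This yields shadow prices y_clay = 1.5, y_kiln = 9.
Δz = y_kiln·Δb = 9 × (2) = 18, so new z* = 898.5 + 18 = 916.5.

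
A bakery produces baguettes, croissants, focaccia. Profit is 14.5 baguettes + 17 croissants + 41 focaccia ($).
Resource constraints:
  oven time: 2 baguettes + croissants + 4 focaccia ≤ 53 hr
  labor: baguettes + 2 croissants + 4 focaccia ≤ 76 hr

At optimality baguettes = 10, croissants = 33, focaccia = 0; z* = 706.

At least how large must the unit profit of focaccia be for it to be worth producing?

At the optimum: oven time uses 53 of 53 (binding); labor uses 76 of 76 (binding).
From A_Bᵀ y = c: 2·y_oven time + 1·y_labor = 14.5; 1·y_oven time + 2·y_labor = 17.
Solving: y_oven time = 4, y_labor = 6.5.
focaccia enters the basis when its profit ≥ yᵀa₃ = 4·4 + 6.5·4 = 42.

42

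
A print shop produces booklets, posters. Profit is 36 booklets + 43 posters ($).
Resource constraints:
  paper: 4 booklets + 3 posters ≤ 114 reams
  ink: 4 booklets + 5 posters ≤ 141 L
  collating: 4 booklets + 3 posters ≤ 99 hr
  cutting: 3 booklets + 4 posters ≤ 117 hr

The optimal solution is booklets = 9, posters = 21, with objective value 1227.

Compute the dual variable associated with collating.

Check each constraint at x*: paper 99/114 (slack 15); ink 141/141 (tight); collating 99/99 (tight); cutting 111/117 (slack 6).
By complementary slackness, y = 0 for the non-binding constraints.
From A_Bᵀ y = c: 4·y_ink + 4·y_collating = 36; 5·y_ink + 3·y_collating = 43.
Solving: y_ink = 8, y_collating = 1.
Shadow price of collating = 1.

1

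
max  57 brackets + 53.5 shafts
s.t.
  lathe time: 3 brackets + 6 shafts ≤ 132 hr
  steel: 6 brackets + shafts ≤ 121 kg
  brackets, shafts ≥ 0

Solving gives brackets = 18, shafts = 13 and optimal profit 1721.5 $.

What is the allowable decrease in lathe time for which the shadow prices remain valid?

Binding constraints: lathe time, steel. The basis is B = [[3,6],[6,1]] with det -33.
Per unit decrease in lathe time, x* moves by d = (0.0303, -0.1818).
The basis stays optimal until shafts reaches 0; allowable decrease = 71.5 hr.

71.5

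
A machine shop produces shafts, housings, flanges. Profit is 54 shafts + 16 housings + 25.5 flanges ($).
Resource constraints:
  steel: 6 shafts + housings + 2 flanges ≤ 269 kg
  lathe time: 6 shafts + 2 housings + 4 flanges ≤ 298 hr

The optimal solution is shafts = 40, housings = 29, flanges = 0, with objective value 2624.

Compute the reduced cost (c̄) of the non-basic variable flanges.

At the optimum: steel uses 269 of 269 (binding); lathe time uses 298 of 298 (binding).
The binding rows give the dual system: 6·y_steel + 6·y_lathe time = 54 and 1·y_steel + 2·y_lathe time = 16.
Solving: y_steel = 2, y_lathe time = 7.
Reduced cost of flanges: c₃ − yᵀa₃ = 25.5 − (2·2 + 7·4) = 25.5 − 32 = -6.5.

-6.5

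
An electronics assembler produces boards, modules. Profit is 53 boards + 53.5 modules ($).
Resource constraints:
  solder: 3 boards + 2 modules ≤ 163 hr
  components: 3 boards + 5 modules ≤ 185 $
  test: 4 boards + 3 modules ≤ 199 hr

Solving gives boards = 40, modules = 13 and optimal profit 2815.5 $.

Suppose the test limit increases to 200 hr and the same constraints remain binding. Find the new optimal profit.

At the optimum: solder uses 146 of 163 (slack = 17); components uses 185 of 185 (binding); test uses 199 of 199 (binding).
Since solder is not tight, its dual is 0.
From A_Bᵀ y = c: 3·y_components + 4·y_test = 53; 5·y_components + 3·y_test = 53.5.
Solving: y_components = 5, y_test = 9.5.
Δz = y_test·Δb = 9.5 × (1) = 9.5, so new z* = 2815.5 + 9.5 = 2825.

2825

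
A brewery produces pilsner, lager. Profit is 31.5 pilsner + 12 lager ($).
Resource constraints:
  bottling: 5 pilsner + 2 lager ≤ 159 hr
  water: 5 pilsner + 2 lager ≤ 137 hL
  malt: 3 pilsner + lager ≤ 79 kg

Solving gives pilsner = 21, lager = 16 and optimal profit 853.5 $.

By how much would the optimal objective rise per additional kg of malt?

Check each constraint at x*: bottling 137/159 (slack 22); water 137/137 (tight); malt 79/79 (tight).
Since bottling is not tight, its dual is 0.
From A_Bᵀ y = c: 5·y_water + 3·y_malt = 31.5; 2·y_water + 1·y_malt = 12.
Solving: y_water = 4.5, y_malt = 3.
Shadow price of malt = 3.

3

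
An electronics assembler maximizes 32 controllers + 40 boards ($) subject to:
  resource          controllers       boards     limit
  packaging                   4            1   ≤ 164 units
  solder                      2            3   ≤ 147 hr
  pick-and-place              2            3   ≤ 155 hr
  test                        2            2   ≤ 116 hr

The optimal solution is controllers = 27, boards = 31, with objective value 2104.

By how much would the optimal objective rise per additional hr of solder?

8

At the optimum: packaging uses 139 of 164 (slack = 25); solder uses 147 of 147 (binding); pick-and-place uses 147 of 155 (slack = 8); test uses 116 of 116 (binding).
By complementary slackness, y = 0 for the non-binding constraints.
From A_Bᵀ y = c: 2·y_solder + 2·y_test = 32; 3·y_solder + 2·y_test = 40.
Solving: y_solder = 8, y_test = 8.
Shadow price of solder = 8.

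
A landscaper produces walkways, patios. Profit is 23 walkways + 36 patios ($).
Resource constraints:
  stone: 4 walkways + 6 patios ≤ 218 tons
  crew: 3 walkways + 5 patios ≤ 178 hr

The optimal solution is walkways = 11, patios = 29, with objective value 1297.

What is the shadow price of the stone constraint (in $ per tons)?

3.5

Both stone and crew are binding at x*.
The binding rows give the dual system: 4·y_stone + 3·y_crew = 23 and 6·y_stone + 5·y_crew = 36.
Solving: y_stone = 3.5, y_crew = 3.
Shadow price of stone = 3.5.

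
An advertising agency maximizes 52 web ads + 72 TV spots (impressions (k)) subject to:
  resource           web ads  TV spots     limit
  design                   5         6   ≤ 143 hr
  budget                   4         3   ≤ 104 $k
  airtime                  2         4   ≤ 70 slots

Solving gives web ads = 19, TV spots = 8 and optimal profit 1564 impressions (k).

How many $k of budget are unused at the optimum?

4

budget used = 4·19 + 3·8 = 100; slack = 104 − 100 = 4.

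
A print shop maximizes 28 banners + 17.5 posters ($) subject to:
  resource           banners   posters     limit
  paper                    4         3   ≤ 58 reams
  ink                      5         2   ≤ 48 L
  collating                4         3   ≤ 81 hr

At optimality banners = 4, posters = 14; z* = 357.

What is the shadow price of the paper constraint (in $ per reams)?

Check each constraint at x*: paper 58/58 (tight); ink 48/48 (tight); collating 58/81 (slack 23).
Slack constraints have shadow price 0 (complementary slackness).
From A_Bᵀ y = c: 4·y_paper + 5·y_ink = 28; 3·y_paper + 2·y_ink = 17.5.
Solving: y_paper = 4.5, y_ink = 2.
Shadow price of paper = 4.5.

4.5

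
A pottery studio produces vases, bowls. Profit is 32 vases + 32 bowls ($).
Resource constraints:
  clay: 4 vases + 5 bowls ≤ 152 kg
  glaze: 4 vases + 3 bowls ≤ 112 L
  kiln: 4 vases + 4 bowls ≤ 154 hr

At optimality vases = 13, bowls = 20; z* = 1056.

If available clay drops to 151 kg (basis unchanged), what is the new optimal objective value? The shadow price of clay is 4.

Δb = -1, so new z* = 1056 + (4)·(-1) = 1056 − 4 = 1052.

1052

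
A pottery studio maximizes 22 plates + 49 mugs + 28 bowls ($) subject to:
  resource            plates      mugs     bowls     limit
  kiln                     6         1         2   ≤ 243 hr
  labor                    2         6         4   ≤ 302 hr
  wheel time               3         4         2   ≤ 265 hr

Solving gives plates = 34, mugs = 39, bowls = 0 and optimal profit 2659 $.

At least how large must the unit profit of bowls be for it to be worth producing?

34

Binding: kiln and labor. Non-binding: wheel time (7 unused).
By complementary slackness, y = 0 for the non-binding constraint.
The binding rows give the dual system: 6·y_kiln + 2·y_labor = 22 and 1·y_kiln + 6·y_labor = 49.
This yields shadow prices y_kiln = 1, y_labor = 8.
bowls enters the basis when its profit ≥ yᵀa₃ = 1·2 + 8·4 = 34.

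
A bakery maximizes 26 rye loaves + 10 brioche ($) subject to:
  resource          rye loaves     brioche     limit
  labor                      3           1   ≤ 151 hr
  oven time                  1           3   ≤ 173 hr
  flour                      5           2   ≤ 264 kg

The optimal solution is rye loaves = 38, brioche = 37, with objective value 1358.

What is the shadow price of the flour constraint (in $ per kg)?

4

At the optimum: labor uses 151 of 151 (binding); oven time uses 149 of 173 (slack = 24); flour uses 264 of 264 (binding).
Since oven time is not tight, its dual is 0.
Dual feasibility on the basic columns requires 3·y_labor + 5·y_flour = 26, 1·y_labor + 2·y_flour = 10.
Solving: y_labor = 2, y_flour = 4.
Shadow price of flour = 4.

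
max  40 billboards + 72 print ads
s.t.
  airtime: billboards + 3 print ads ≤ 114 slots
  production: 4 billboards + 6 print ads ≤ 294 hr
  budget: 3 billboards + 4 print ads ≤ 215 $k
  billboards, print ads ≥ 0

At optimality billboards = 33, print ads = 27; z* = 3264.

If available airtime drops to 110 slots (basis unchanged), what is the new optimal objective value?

3232

Check each constraint at x*: airtime 114/114 (tight); production 294/294 (tight); budget 207/215 (slack 8).
Slack constraints have shadow price 0 (complementary slackness).
Dual feasibility on the basic columns requires 1·y_airtime + 4·y_production = 40, 3·y_airtime + 6·y_production = 72.
→ y_airtime = 8 and y_production = 8.
Δz = y_airtime·Δb = 8 × (-4) = -32, so new z* = 3264 − 32 = 3232.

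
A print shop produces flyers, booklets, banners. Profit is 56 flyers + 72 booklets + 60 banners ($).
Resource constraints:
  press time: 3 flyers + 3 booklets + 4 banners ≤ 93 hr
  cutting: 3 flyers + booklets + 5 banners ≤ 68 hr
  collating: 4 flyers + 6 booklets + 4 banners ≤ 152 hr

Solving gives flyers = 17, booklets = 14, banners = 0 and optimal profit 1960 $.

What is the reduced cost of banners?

-4

At the optimum: press time uses 93 of 93 (binding); cutting uses 65 of 68 (slack = 3); collating uses 152 of 152 (binding).
By complementary slackness, y = 0 for the non-binding constraint.
From A_Bᵀ y = c: 3·y_press time + 4·y_collating = 56; 3·y_press time + 6·y_collating = 72.
This yields shadow prices y_press time = 8, y_collating = 8.
Reduced cost of banners: c₃ − yᵀa₃ = 60 − (8·4 + 8·4) = 60 − 64 = -4.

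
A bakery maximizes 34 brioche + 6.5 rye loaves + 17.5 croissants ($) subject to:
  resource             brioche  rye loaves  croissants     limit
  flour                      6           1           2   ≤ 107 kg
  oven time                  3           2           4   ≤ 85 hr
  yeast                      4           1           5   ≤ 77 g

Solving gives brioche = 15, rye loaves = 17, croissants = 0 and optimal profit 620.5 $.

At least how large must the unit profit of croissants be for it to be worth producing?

20.5

Binding: flour and yeast. Non-binding: oven time (6 unused).
Since oven time is not tight, its dual is 0.
Dual feasibility on the basic columns requires 6·y_flour + 4·y_yeast = 34, 1·y_flour + 1·y_yeast = 6.5.
Solving: y_flour = 4, y_yeast = 2.5.
croissants enters the basis when its profit ≥ yᵀa₃ = 4·2 + 2.5·5 = 20.5.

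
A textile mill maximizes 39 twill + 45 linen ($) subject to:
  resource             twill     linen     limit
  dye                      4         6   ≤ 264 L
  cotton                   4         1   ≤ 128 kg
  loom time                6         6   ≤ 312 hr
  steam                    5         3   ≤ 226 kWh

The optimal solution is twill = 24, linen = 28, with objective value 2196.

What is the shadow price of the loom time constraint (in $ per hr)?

Check each constraint at x*: dye 264/264 (tight); cotton 124/128 (slack 4); loom time 312/312 (tight); steam 204/226 (slack 22).
Slack constraints have shadow price 0 (complementary slackness).
From A_Bᵀ y = c: 4·y_dye + 6·y_loom time = 39; 6·y_dye + 6·y_loom time = 45.
Solving: y_dye = 3, y_loom time = 4.5.
Shadow price of loom time = 4.5.

4.5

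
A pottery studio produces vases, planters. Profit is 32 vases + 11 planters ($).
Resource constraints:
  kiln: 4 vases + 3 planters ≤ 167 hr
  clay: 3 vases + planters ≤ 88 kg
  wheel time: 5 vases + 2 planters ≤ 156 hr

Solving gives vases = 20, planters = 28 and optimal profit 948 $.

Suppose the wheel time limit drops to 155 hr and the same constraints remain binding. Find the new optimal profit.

947

Check each constraint at x*: kiln 164/167 (slack 3); clay 88/88 (tight); wheel time 156/156 (tight).
Slack constraints have shadow price 0 (complementary slackness).
Dual feasibility on the basic columns requires 3·y_clay + 5·y_wheel time = 32, 1·y_clay + 2·y_wheel time = 11.
→ y_clay = 9 and y_wheel time = 1.
Δz = y_wheel time·Δb = 1 × (-1) = -1, so new z* = 948 − 1 = 947.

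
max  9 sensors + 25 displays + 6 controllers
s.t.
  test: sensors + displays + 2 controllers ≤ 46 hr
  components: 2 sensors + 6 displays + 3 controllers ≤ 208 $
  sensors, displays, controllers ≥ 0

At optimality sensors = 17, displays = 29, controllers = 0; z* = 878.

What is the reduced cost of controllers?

Check each constraint at x*: test 46/46 (tight); components 208/208 (tight).
From A_Bᵀ y = c: 1·y_test + 2·y_components = 9; 1·y_test + 6·y_components = 25.
→ y_test = 1 and y_components = 4.
Reduced cost of controllers: c₃ − yᵀa₃ = 6 − (1·2 + 4·3) = 6 − 14 = -8.

-8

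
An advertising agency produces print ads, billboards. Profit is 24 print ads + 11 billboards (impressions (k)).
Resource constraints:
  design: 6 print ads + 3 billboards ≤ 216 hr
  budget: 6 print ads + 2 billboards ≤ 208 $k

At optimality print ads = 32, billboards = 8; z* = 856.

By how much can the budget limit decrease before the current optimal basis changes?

64

Binding constraints: design, budget. The basis is B = [[6,3],[6,2]] with det -6.
Per unit decrease in budget, x* moves by d = (-0.5, 1).
The basis stays optimal until print ads reaches 0; allowable decrease = 64 $k.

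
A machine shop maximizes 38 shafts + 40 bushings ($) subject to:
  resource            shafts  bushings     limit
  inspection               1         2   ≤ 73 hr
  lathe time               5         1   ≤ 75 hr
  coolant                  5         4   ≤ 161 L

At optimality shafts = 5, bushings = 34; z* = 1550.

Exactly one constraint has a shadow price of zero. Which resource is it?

inspection: 73/73 (binding)
lathe time: 59/75 (slack 16)
coolant: 161/161 (binding)
By complementary slackness, a constraint with positive slack has shadow price 0 → lathe time.

lathe time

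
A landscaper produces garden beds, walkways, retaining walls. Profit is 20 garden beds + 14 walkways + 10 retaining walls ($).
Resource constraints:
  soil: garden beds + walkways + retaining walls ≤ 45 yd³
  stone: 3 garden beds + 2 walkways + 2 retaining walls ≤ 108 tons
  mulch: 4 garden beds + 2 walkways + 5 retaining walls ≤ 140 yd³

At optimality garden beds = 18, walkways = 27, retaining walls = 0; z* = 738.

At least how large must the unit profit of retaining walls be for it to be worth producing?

At the optimum: soil uses 45 of 45 (binding); stone uses 108 of 108 (binding); mulch uses 126 of 140 (slack = 14).
Slack constraints have shadow price 0 (complementary slackness).
Dual feasibility on the basic columns requires 1·y_soil + 3·y_stone = 20, 1·y_soil + 2·y_stone = 14.
→ y_soil = 2 and y_stone = 6.
retaining walls enters the basis when its profit ≥ yᵀa₃ = 2·1 + 6·2 = 14.

14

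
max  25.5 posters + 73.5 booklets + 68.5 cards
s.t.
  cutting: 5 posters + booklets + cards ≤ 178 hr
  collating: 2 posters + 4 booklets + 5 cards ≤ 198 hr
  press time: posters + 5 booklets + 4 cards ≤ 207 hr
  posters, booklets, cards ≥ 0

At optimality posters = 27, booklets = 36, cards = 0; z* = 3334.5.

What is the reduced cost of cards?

-6.5

Check each constraint at x*: cutting 171/178 (slack 7); collating 198/198 (tight); press time 207/207 (tight).
Since cutting is not tight, its dual is 0.
Dual feasibility on the basic columns requires 2·y_collating + 1·y_press time = 25.5, 4·y_collating + 5·y_press time = 73.5.
→ y_collating = 9 and y_press time = 7.5.
Reduced cost of cards: c₃ − yᵀa₃ = 68.5 − (9·5 + 7.5·4) = 68.5 − 75 = -6.5.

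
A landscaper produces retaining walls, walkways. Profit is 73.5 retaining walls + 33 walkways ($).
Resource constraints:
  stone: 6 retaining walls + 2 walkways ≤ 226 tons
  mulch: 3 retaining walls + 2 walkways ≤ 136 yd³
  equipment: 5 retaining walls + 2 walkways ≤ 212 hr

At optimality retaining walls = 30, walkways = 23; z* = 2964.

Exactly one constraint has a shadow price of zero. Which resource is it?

stone: 226/226 (binding)
mulch: 136/136 (binding)
equipment: 196/212 (slack 16)
By complementary slackness, a constraint with positive slack has shadow price 0 → equipment.

equipment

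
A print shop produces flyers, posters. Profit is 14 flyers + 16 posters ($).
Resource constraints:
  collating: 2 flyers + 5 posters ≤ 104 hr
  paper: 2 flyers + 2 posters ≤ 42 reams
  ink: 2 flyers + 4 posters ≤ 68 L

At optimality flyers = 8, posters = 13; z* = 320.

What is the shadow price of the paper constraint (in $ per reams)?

Binding: paper and ink. Non-binding: collating (23 unused).
Slack constraints have shadow price 0 (complementary slackness).
From A_Bᵀ y = c: 2·y_paper + 2·y_ink = 14; 2·y_paper + 4·y_ink = 16.
This yields shadow prices y_paper = 6, y_ink = 1.
Shadow price of paper = 6.

6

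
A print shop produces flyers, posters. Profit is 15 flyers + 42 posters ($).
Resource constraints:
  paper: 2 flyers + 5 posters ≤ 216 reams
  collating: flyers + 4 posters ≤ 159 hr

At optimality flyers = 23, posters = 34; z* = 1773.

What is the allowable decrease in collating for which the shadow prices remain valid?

51

Binding constraints: paper, collating. The basis is B = [[2,5],[1,4]] with det 3.
Per unit decrease in collating, x* moves by d = (1.6667, -0.6667).
The basis stays optimal until posters reaches 0; allowable decrease = 51 hr.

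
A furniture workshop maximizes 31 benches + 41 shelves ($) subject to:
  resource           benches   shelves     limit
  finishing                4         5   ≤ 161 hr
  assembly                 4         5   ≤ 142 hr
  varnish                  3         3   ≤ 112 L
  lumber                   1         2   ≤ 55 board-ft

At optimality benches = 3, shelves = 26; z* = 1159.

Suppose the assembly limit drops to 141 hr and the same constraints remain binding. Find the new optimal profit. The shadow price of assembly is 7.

Δb = -1, so new z* = 1159 + (7)·(-1) = 1159 − 7 = 1152.

1152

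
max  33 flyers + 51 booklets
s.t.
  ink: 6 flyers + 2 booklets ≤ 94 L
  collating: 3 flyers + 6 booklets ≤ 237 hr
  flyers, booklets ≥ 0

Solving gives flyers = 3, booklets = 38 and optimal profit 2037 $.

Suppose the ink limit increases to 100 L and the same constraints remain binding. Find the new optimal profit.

Check each constraint at x*: ink 94/94 (tight); collating 237/237 (tight).
From A_Bᵀ y = c: 6·y_ink + 3·y_collating = 33; 2·y_ink + 6·y_collating = 51.
→ y_ink = 1.5 and y_collating = 8.
Δz = y_ink·Δb = 1.5 × (6) = 9, so new z* = 2037 + 9 = 2046.

2046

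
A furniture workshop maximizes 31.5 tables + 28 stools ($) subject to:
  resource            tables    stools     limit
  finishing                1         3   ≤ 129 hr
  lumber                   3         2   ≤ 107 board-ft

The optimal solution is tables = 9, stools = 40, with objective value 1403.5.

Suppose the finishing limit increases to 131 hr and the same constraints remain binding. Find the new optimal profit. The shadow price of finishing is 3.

Δb = 2, so new z* = 1403.5 + (3)·(2) = 1403.5 + 6 = 1409.5.

1409.5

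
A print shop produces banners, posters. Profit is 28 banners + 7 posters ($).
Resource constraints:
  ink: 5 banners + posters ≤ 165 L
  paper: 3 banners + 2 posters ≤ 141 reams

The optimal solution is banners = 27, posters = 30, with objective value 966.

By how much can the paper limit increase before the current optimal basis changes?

189

Binding constraints: ink, paper. The basis is B = [[5,1],[3,2]] with det 7.
Per unit increase in paper, x* moves by d = (-0.1429, 0.7143).
The basis stays optimal until banners reaches 0; allowable increase = 189 reams.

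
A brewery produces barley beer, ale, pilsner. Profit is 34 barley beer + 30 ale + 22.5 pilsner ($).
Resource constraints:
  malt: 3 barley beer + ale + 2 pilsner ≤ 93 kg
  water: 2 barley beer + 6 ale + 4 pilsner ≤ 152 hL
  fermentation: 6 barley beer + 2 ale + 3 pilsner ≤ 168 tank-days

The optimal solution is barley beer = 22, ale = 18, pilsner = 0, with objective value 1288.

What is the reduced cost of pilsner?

At the optimum: malt uses 84 of 93 (slack = 9); water uses 152 of 152 (binding); fermentation uses 168 of 168 (binding).
By complementary slackness, y = 0 for the non-binding constraint.
Dual feasibility on the basic columns requires 2·y_water + 6·y_fermentation = 34, 6·y_water + 2·y_fermentation = 30.
This yields shadow prices y_water = 3.5, y_fermentation = 4.5.
Reduced cost of pilsner: c₃ − yᵀa₃ = 22.5 − (3.5·4 + 4.5·3) = 22.5 − 27.5 = -5.

-5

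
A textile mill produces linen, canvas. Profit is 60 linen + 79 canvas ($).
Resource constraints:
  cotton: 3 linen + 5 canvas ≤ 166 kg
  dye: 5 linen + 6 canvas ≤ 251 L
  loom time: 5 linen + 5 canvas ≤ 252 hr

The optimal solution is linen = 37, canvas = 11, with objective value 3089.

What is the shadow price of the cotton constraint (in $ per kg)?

5

Binding: cotton and dye. Non-binding: loom time (12 unused).
By complementary slackness, y = 0 for the non-binding constraint.
From A_Bᵀ y = c: 3·y_cotton + 5·y_dye = 60; 5·y_cotton + 6·y_dye = 79.
Solving: y_cotton = 5, y_dye = 9.
Shadow price of cotton = 5.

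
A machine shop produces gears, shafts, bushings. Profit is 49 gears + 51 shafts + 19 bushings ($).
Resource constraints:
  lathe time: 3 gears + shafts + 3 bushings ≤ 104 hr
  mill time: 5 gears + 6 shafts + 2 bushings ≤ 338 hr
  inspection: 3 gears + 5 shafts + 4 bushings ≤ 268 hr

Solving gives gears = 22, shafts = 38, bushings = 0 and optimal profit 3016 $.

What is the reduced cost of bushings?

-6

Binding: lathe time and mill time. Non-binding: inspection (12 unused).
By complementary slackness, y = 0 for the non-binding constraint.
From A_Bᵀ y = c: 3·y_lathe time + 5·y_mill time = 49; 1·y_lathe time + 6·y_mill time = 51.
This yields shadow prices y_lathe time = 3, y_mill time = 8.
Reduced cost of bushings: c₃ − yᵀa₃ = 19 − (3·3 + 8·2) = 19 − 25 = -6.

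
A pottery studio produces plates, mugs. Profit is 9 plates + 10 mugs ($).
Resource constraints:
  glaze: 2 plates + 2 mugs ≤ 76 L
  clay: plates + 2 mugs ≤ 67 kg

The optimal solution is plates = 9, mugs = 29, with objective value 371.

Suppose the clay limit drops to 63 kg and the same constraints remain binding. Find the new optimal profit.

367

Check each constraint at x*: glaze 76/76 (tight); clay 67/67 (tight).
From A_Bᵀ y = c: 2·y_glaze + 1·y_clay = 9; 2·y_glaze + 2·y_clay = 10.
This yields shadow prices y_glaze = 4, y_clay = 1.
Δz = y_clay·Δb = 1 × (-4) = -4, so new z* = 371 − 4 = 367.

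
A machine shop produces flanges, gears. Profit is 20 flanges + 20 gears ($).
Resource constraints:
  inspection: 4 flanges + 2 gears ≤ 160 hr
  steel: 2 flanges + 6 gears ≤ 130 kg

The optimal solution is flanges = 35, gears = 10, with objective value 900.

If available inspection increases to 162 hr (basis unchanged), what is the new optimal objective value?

Check each constraint at x*: inspection 160/160 (tight); steel 130/130 (tight).
Dual feasibility on the basic columns requires 4·y_inspection + 2·y_steel = 20, 2·y_inspection + 6·y_steel = 20.
→ y_inspection = 4 and y_steel = 2.
Δz = y_inspection·Δb = 4 × (2) = 8, so new z* = 900 + 8 = 908.

908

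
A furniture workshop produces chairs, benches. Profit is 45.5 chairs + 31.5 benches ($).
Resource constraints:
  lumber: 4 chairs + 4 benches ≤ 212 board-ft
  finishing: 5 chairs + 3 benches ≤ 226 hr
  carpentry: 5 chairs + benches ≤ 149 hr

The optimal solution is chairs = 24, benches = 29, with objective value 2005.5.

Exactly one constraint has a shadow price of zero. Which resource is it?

lumber: 212/212 (binding)
finishing: 207/226 (slack 19)
carpentry: 149/149 (binding)
By complementary slackness, a constraint with positive slack has shadow price 0 → finishing.

finishing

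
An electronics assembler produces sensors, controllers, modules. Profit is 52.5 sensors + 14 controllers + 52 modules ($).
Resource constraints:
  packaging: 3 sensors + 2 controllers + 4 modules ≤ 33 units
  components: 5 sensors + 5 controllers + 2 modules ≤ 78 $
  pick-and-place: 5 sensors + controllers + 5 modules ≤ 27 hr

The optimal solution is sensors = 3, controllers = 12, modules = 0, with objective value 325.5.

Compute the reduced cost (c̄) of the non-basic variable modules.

Binding: packaging and pick-and-place. Non-binding: components (3 unused).
Since components is not tight, its dual is 0.
Dual feasibility on the basic columns requires 3·y_packaging + 5·y_pick-and-place = 52.5, 2·y_packaging + 1·y_pick-and-place = 14.
This yields shadow prices y_packaging = 2.5, y_pick-and-place = 9.
Reduced cost of modules: c₃ − yᵀa₃ = 52 − (2.5·4 + 9·5) = 52 − 55 = -3.

-3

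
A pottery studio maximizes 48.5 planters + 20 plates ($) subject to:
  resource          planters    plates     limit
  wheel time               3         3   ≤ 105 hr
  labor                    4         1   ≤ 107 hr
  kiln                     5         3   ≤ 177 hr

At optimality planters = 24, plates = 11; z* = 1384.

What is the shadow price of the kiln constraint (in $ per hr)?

0

Check each constraint at x*: wheel time 105/105 (tight); labor 107/107 (tight); kiln 153/177 (slack 24).
By complementary slackness, y = 0 for the non-binding constraint.
From A_Bᵀ y = c: 3·y_wheel time + 4·y_labor = 48.5; 3·y_wheel time + 1·y_labor = 20.
→ y_wheel time = 3.5 and y_labor = 9.5.
Shadow price of kiln = 0.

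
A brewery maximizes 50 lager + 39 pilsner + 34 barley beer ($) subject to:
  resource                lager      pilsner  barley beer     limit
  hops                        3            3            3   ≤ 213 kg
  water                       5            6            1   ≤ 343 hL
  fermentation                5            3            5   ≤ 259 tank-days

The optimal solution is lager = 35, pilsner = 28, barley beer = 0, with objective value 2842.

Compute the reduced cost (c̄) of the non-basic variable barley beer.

-4

Binding: water and fermentation. Non-binding: hops (24 unused).
By complementary slackness, y = 0 for the non-binding constraint.
The binding rows give the dual system: 5·y_water + 5·y_fermentation = 50 and 6·y_water + 3·y_fermentation = 39.
→ y_water = 3 and y_fermentation = 7.
Reduced cost of barley beer: c₃ − yᵀa₃ = 34 − (3·1 + 7·5) = 34 − 38 = -4.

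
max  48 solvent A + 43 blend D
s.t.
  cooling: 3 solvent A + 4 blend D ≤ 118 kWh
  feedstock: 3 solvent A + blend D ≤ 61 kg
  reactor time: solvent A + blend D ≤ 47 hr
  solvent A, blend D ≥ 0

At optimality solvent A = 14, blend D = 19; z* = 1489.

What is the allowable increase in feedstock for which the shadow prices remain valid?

57

Binding constraints: cooling, feedstock. The basis is B = [[3,4],[3,1]] with det -9.
Per unit increase in feedstock, x* moves by d = (0.4444, -0.3333).
The basis stays optimal until blend D reaches 0; allowable increase = 57 kg.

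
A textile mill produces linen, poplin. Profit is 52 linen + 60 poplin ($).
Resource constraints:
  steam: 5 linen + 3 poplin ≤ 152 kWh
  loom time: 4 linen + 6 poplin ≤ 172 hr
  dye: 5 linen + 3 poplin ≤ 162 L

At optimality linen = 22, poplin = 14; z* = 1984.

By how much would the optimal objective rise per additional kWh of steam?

4

Check each constraint at x*: steam 152/152 (tight); loom time 172/172 (tight); dye 152/162 (slack 10).
Slack constraints have shadow price 0 (complementary slackness).
Dual feasibility on the basic columns requires 5·y_steam + 4·y_loom time = 52, 3·y_steam + 6·y_loom time = 60.
This yields shadow prices y_steam = 4, y_loom time = 8.
Shadow price of steam = 4.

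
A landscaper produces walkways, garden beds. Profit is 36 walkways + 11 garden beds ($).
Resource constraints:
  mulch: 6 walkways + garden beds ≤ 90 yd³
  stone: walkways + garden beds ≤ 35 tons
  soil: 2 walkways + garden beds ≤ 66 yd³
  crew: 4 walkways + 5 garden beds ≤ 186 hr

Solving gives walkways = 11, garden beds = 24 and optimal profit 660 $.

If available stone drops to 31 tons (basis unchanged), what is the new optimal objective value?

Binding: mulch and stone. Non-binding: soil (20 unused), crew (22 unused).
Since soil, crew are not tight, their duals are 0.
From A_Bᵀ y = c: 6·y_mulch + 1·y_stone = 36; 1·y_mulch + 1·y_stone = 11.
This yields shadow prices y_mulch = 5, y_stone = 6.
Δz = y_stone·Δb = 6 × (-4) = -24, so new z* = 660 − 24 = 636.

636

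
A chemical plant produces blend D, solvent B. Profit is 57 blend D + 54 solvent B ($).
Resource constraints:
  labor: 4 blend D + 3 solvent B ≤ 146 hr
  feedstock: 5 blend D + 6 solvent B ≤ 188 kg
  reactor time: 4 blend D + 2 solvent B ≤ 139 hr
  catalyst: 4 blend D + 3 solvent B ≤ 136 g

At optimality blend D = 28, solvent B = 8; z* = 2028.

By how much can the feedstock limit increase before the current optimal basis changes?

84

Binding constraints: feedstock, catalyst. The basis is B = [[5,6],[4,3]] with det -9.
Per unit increase in feedstock, x* moves by d = (-0.3333, 0.4444).
The basis stays optimal until blend D reaches 0; allowable increase = 84 kg.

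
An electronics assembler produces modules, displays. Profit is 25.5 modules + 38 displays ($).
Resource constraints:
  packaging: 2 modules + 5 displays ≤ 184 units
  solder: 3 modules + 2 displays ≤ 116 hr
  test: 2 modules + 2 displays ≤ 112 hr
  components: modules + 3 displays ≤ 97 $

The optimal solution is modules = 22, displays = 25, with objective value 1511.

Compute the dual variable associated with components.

At the optimum: packaging uses 169 of 184 (slack = 15); solder uses 116 of 116 (binding); test uses 94 of 112 (slack = 18); components uses 97 of 97 (binding).
By complementary slackness, y = 0 for the non-binding constraints.
The binding rows give the dual system: 3·y_solder + 1·y_components = 25.5 and 2·y_solder + 3·y_components = 38.
Solving: y_solder = 5.5, y_components = 9.
Shadow price of components = 9.

9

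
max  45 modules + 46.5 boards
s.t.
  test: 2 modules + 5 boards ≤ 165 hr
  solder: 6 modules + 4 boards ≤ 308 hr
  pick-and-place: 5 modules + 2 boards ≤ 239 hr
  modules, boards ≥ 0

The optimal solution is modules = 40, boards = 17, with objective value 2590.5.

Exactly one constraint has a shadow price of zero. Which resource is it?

test: 165/165 (binding)
solder: 308/308 (binding)
pick-and-place: 234/239 (slack 5)
By complementary slackness, a constraint with positive slack has shadow price 0 → pick-and-place.

pick-and-place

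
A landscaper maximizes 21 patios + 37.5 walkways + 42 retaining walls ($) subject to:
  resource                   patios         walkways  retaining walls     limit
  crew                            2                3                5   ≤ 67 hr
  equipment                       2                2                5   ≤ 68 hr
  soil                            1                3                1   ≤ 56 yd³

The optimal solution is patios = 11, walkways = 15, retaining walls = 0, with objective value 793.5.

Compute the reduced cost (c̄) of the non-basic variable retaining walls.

-4.5

Binding: crew and soil. Non-binding: equipment (16 unused).
By complementary slackness, y = 0 for the non-binding constraint.
From A_Bᵀ y = c: 2·y_crew + 1·y_soil = 21; 3·y_crew + 3·y_soil = 37.5.
This yields shadow prices y_crew = 8.5, y_soil = 4.
Reduced cost of retaining walls: c₃ − yᵀa₃ = 42 − (8.5·5 + 4·1) = 42 − 46.5 = -4.5.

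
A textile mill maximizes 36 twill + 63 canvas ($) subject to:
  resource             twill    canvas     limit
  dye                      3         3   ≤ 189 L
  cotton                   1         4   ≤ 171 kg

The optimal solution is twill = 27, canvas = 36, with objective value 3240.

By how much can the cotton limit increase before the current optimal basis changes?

Binding constraints: dye, cotton. The basis is B = [[3,3],[1,4]] with det 9.
Per unit increase in cotton, x* moves by d = (-0.3333, 0.3333).
The basis stays optimal until twill reaches 0; allowable increase = 81 kg.

81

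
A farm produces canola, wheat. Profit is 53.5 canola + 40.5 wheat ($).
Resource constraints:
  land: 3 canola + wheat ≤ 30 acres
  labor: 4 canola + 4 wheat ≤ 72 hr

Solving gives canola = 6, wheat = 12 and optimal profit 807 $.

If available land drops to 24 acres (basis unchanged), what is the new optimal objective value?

At the optimum: land uses 30 of 30 (binding); labor uses 72 of 72 (binding).
Dual feasibility on the basic columns requires 3·y_land + 4·y_labor = 53.5, 1·y_land + 4·y_labor = 40.5.
Solving: y_land = 6.5, y_labor = 8.5.
Δz = y_land·Δb = 6.5 × (-6) = -39, so new z* = 807 − 39 = 768.

768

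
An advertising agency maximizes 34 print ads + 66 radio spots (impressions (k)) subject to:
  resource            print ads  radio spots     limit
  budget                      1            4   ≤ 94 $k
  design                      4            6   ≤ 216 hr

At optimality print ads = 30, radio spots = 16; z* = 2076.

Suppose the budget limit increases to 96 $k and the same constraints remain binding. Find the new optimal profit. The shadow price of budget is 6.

2088

Δb = 2, so new z* = 2076 + (6)·(2) = 2076 + 12 = 2088.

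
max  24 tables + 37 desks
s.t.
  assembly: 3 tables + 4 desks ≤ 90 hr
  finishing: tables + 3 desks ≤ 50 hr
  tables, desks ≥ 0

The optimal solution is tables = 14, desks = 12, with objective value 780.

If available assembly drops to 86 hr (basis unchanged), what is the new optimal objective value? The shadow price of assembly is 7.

Δb = -4, so new z* = 780 + (7)·(-4) = 780 − 28 = 752.

752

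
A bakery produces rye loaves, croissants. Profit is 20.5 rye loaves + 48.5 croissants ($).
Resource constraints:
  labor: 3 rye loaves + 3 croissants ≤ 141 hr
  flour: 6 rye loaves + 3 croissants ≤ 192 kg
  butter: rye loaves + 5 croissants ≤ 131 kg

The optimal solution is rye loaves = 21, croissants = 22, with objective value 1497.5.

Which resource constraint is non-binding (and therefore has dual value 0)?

labor

labor: 129/141 (slack 12)
flour: 192/192 (binding)
butter: 131/131 (binding)
By complementary slackness, a constraint with positive slack has shadow price 0 → labor.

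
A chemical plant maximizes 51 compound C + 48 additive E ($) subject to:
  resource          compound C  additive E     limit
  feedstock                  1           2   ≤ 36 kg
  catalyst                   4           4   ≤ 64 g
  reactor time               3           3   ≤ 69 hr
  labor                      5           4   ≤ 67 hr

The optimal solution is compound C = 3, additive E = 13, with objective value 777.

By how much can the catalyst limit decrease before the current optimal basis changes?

Binding constraints: catalyst, labor. The basis is B = [[4,4],[5,4]] with det -4.
Per unit decrease in catalyst, x* moves by d = (1, -1.25).
The basis stays optimal until additive E reaches 0; allowable decrease = 10.4 g.

10.4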